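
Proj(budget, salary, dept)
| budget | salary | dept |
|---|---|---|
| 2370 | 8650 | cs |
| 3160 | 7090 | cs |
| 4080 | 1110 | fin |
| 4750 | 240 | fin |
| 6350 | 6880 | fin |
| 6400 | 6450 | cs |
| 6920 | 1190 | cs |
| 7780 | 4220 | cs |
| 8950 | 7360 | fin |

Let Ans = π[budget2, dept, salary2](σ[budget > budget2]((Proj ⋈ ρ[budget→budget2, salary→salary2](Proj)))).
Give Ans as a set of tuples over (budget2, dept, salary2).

{(2370, cs, 8650), (3160, cs, 7090), (4080, fin, 1110), (4750, fin, 240), (6350, fin, 6880), (6400, cs, 6450), (6920, cs, 1190)}

ρ[budget→budget2, salary→salary2]: schema becomes (budget2, salary2, dept); tuples unchanged.
Joining Proj and ρ[budget→budget2, salary→salary2](Proj) on dept yields {(2370, 8650, cs, 2370, 8650), (2370, 8650, cs, 3160, 7090), (2370, 8650, cs, 6400, 6450), (2370, 8650, cs, 6920, 1190), (2370, 8650, cs, 7780, 4220), (3160, 7090, cs, 2370, 8650), (3160, 7090, cs, 3160, 7090), (3160, 7090, cs, 6400, 6450), (3160, 7090, cs, 6920, 1190), (3160, 7090, cs, 7780, 4220), (4080, 1110, fin, 4080, 1110), (4080, 1110, fin, 4750, 240), (4080, 1110, fin, 6350, 6880), (4080, 1110, fin, 8950, 7360), (4750, 240, fin, 4080, 1110), (4750, 240, fin, 4750, 240), (4750, 240, fin, 6350, 6880), (4750, 240, fin, 8950, 7360), (6350, 6880, fin, 4080, 1110), (6350, 6880, fin, 4750, 240), (6350, 6880, fin, 6350, 6880), (6350, 6880, fin, 8950, 7360), (6400, 6450, cs, 2370, 8650), (6400, 6450, cs, 3160, 7090), (6400, 6450, cs, 6400, 6450), (6400, 6450, cs, 6920, 1190), (6400, 6450, cs, 7780, 4220), (6920, 1190, cs, 2370, 8650), (6920, 1190, cs, 3160, 7090), (6920, 1190, cs, 6400, 6450), (6920, 1190, cs, 6920, 1190), (6920, 1190, cs, 7780, 4220), (7780, 4220, cs, 2370, 8650), (7780, 4220, cs, 3160, 7090), (7780, 4220, cs, 6400, 6450), (7780, 4220, cs, 6920, 1190), (7780, 4220, cs, 7780, 4220), (8950, 7360, fin, 4080, 1110), (8950, 7360, fin, 4750, 240), (8950, 7360, fin, 6350, 6880), (8950, 7360, fin, 8950, 7360)}.
σ[budget > budget2]: keep tuples satisfying budget > budget2 → {(3160, 7090, cs, 2370, 8650), (4750, 240, fin, 4080, 1110), (6350, 6880, fin, 4080, 1110), (6350, 6880, fin, 4750, 240), (6400, 6450, cs, 2370, 8650), (6400, 6450, cs, 3160, 7090), (6920, 1190, cs, 2370, 8650), (6920, 1190, cs, 3160, 7090), (6920, 1190, cs, 6400, 6450), (7780, 4220, cs, 2370, 8650), (7780, 4220, cs, 3160, 7090), (7780, 4220, cs, 6400, 6450), (7780, 4220, cs, 6920, 1190), (8950, 7360, fin, 4080, 1110), (8950, 7360, fin, 4750, 240), (8950, 7360, fin, 6350, 6880)}
Projecting to budget2, dept, salary2 (9 duplicate(s) eliminated): {(2370, cs, 8650), (3160, cs, 7090), (4080, fin, 1110), (4750, fin, 240), (6350, fin, 6880), (6400, cs, 6450), (6920, cs, 1190)}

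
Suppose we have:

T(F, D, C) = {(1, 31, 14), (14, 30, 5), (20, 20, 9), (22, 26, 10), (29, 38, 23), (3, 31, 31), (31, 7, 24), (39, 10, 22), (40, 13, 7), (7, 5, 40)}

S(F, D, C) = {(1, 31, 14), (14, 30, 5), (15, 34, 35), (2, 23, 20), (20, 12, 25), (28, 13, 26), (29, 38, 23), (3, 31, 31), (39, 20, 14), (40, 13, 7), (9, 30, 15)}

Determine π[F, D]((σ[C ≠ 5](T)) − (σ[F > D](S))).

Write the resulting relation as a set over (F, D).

Apply σ_{C ≠ 5}; surviving tuples: {(1, 31, 14), (20, 20, 9), (22, 26, 10), (29, 38, 23), (3, 31, 31), (31, 7, 24), (39, 10, 22), (40, 13, 7), (7, 5, 40)}
Apply σ_{F > D}; surviving tuples: {(20, 12, 25), (28, 13, 26), (39, 20, 14), (40, 13, 7)}
Taking the difference: {(1, 31, 14), (20, 20, 9), (22, 26, 10), (29, 38, 23), (3, 31, 31), (31, 7, 24), (39, 10, 22), (7, 5, 40)}
Keep only column(s) F, D: {(1, 31), (20, 20), (22, 26), (29, 38), (3, 31), (31, 7), (39, 10), (7, 5)}

{(1, 31), (20, 20), (22, 26), (29, 38), (3, 31), (31, 7), (39, 10), (7, 5)}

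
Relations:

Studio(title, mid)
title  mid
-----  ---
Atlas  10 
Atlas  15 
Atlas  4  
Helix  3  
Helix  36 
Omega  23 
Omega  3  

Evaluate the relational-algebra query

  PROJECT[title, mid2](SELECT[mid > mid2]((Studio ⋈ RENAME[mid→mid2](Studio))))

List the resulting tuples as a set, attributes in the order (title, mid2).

ρ[mid→mid2]: schema becomes (title, mid2); tuples unchanged.
Joining Studio and RENAME[mid→mid2](Studio) on title yields {(Atlas, 10, 10), (Atlas, 10, 15), (Atlas, 10, 4), (Atlas, 15, 10), (Atlas, 15, 15), (Atlas, 15, 4), (Atlas, 4, 10), (Atlas, 4, 15), (Atlas, 4, 4), (Helix, 3, 3), (Helix, 3, 36), (Helix, 36, 3), (Helix, 36, 36), (Omega, 23, 23), (Omega, 23, 3), (Omega, 3, 23), (Omega, 3, 3)}.
σ[mid > mid2]: keep tuples satisfying mid > mid2 → {(Atlas, 10, 4), (Atlas, 15, 10), (Atlas, 15, 4), (Helix, 36, 3), (Omega, 23, 3)}
Projecting to title, mid2 (1 duplicate(s) eliminated): {(Atlas, 10), (Atlas, 4), (Helix, 3), (Omega, 3)}

{(Atlas, 10), (Atlas, 4), (Helix, 3), (Omega, 3)}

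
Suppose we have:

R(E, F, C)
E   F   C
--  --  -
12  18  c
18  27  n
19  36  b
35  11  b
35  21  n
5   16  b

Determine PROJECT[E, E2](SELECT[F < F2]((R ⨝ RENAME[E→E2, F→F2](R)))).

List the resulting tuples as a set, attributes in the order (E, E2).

{(35, 18), (35, 19), (35, 5), (5, 19)}

ρ[E→E2, F→F2]: schema becomes (E2, F2, C); tuples unchanged.
Joining R and RENAME[E→E2, F→F2](R) on C yields {(12, 18, c, 12, 18), (18, 27, n, 18, 27), (18, 27, n, 35, 21), (19, 36, b, 19, 36), (19, 36, b, 35, 11), (19, 36, b, 5, 16), (35, 11, b, 19, 36), (35, 11, b, 35, 11), (35, 11, b, 5, 16), (35, 21, n, 18, 27), (35, 21, n, 35, 21), (5, 16, b, 19, 36), (5, 16, b, 35, 11), (5, 16, b, 5, 16)}.
Filtering on F < F2 leaves {(35, 11, b, 19, 36), (35, 11, b, 5, 16), (35, 21, n, 18, 27), (5, 16, b, 19, 36)}.
π[E, E2]: project onto (E, E2) → {(35, 18), (35, 19), (35, 5), (5, 19)}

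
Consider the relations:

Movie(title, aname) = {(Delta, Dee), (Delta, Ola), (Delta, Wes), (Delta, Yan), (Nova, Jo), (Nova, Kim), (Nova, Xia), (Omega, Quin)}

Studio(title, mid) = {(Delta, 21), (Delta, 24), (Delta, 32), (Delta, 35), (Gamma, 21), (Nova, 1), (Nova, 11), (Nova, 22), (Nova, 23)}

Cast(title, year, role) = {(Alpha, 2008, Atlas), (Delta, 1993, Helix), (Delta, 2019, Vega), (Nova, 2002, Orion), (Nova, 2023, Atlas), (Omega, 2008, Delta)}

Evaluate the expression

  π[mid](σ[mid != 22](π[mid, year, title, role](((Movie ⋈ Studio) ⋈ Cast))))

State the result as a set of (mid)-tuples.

{1, 11, 21, 23, 24, 32, 35}

Movie ⋈ Studio (natural join on title): {(Delta, Dee, 21), (Delta, Dee, 24), (Delta, Dee, 32), (Delta, Dee, 35), (Delta, Ola, 21), (Delta, Ola, 24), (Delta, Ola, 32), (Delta, Ola, 35), (Delta, Wes, 21), (Delta, Wes, 24), (Delta, Wes, 32), (Delta, Wes, 35), (Delta, Yan, 21), (Delta, Yan, 24), (Delta, Yan, 32), (Delta, Yan, 35), (Nova, Jo, 1), (Nova, Jo, 11), (Nova, Jo, 22), (Nova, Jo, 23), (Nova, Kim, 1), (Nova, Kim, 11), (Nova, Kim, 22), (Nova, Kim, 23), (Nova, Xia, 1), (Nova, Xia, 11), (Nova, Xia, 22), (Nova, Xia, 23)}
(Movie ⋈ Studio) ⋈ Cast (natural join on title): {(Delta, Dee, 21, 1993, Helix), (Delta, Dee, 21, 2019, Vega), (Delta, Dee, 24, 1993, Helix), (Delta, Dee, 24, 2019, Vega), (Delta, Dee, 32, 1993, Helix), (Delta, Dee, 32, 2019, Vega), (Delta, Dee, 35, 1993, Helix), (Delta, Dee, 35, 2019, Vega), (Delta, Ola, 21, 1993, Helix), (Delta, Ola, 21, 2019, Vega), (Delta, Ola, 24, 1993, Helix), (Delta, Ola, 24, 2019, Vega), (Delta, Ola, 32, 1993, Helix), (Delta, Ola, 32, 2019, Vega), (Delta, Ola, 35, 1993, Helix), (Delta, Ola, 35, 2019, Vega), (Delta, Wes, 21, 1993, Helix), (Delta, Wes, 21, 2019, Vega), (Delta, Wes, 24, 1993, Helix), (Delta, Wes, 24, 2019, Vega), (Delta, Wes, 32, 1993, Helix), (Delta, Wes, 32, 2019, Vega), (Delta, Wes, 35, 1993, Helix), (Delta, Wes, 35, 2019, Vega), (Delta, Yan, 21, 1993, Helix), (Delta, Yan, 21, 2019, Vega), (Delta, Yan, 24, 1993, Helix), (Delta, Yan, 24, 2019, Vega), (Delta, Yan, 32, 1993, Helix), (Delta, Yan, 32, 2019, Vega), (Delta, Yan, 35, 1993, Helix), (Delta, Yan, 35, 2019, Vega), (Nova, Jo, 1, 2002, Orion), (Nova, Jo, 1, 2023, Atlas), (Nova, Jo, 11, 2002, Orion), (Nova, Jo, 11, 2023, Atlas), (Nova, Jo, 22, 2002, Orion), (Nova, Jo, 22, 2023, Atlas), (Nova, Jo, 23, 2002, Orion), (Nova, Jo, 23, 2023, Atlas), (Nova, Kim, 1, 2002, Orion), (Nova, Kim, 1, 2023, Atlas), (Nova, Kim, 11, 2002, Orion), (Nova, Kim, 11, 2023, Atlas), (Nova, Kim, 22, 2002, Orion), (Nova, Kim, 22, 2023, Atlas), (Nova, Kim, 23, 2002, Orion), (Nova, Kim, 23, 2023, Atlas), (Nova, Xia, 1, 2002, Orion), (Nova, Xia, 1, 2023, Atlas), (Nova, Xia, 11, 2002, Orion), (Nova, Xia, 11, 2023, Atlas), (Nova, Xia, 22, 2002, Orion), (Nova, Xia, 22, 2023, Atlas), (Nova, Xia, 23, 2002, Orion), (Nova, Xia, 23, 2023, Atlas)}
Keep only column(s) mid, year, title, role (40 duplicate(s) eliminated): {(1, 2002, Nova, Orion), (1, 2023, Nova, Atlas), (11, 2002, Nova, Orion), (11, 2023, Nova, Atlas), (21, 1993, Delta, Helix), (21, 2019, Delta, Vega), (22, 2002, Nova, Orion), (22, 2023, Nova, Atlas), (23, 2002, Nova, Orion), (23, 2023, Nova, Atlas), (24, 1993, Delta, Helix), (24, 2019, Delta, Vega), (32, 1993, Delta, Helix), (32, 2019, Delta, Vega), (35, 1993, Delta, Helix), (35, 2019, Delta, Vega)}
σ[mid != 22]: keep tuples satisfying mid != 22 → {(1, 2002, Nova, Orion), (1, 2023, Nova, Atlas), (11, 2002, Nova, Orion), (11, 2023, Nova, Atlas), (21, 1993, Delta, Helix), (21, 2019, Delta, Vega), (23, 2002, Nova, Orion), (23, 2023, Nova, Atlas), (24, 1993, Delta, Helix), (24, 2019, Delta, Vega), (32, 1993, Delta, Helix), (32, 2019, Delta, Vega), (35, 1993, Delta, Helix), (35, 2019, Delta, Vega)}
Keep only column(s) mid (7 duplicate(s) eliminated): {1, 11, 21, 23, 24, 32, 35}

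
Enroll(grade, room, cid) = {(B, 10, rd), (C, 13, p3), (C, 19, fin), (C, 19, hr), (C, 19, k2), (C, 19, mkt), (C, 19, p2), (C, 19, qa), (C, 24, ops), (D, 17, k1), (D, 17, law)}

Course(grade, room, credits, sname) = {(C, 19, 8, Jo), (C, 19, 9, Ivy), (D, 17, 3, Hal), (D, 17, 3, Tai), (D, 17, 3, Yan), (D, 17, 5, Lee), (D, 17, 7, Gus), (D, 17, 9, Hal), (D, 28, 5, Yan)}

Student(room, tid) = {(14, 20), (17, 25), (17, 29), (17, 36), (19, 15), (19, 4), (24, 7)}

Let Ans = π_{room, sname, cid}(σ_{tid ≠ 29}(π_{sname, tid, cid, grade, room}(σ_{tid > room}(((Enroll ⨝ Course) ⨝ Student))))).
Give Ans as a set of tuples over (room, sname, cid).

{(17, Gus, k1), (17, Gus, law), (17, Hal, k1), (17, Hal, law), (17, Lee, k1), (17, Lee, law), (17, Tai, k1), (17, Tai, law), (17, Yan, k1), (17, Yan, law)}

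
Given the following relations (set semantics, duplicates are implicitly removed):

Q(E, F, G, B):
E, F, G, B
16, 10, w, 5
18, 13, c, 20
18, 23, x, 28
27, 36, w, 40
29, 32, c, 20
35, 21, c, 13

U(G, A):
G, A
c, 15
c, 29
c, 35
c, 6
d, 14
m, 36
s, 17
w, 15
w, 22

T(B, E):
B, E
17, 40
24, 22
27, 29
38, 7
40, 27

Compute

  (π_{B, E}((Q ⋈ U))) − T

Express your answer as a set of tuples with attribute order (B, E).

{(13, 35), (20, 18), (20, 29), (5, 16)}

Q ⋈ U (natural join on G): {(16, 10, w, 5, 15), (16, 10, w, 5, 22), (18, 13, c, 20, 15), (18, 13, c, 20, 29), (18, 13, c, 20, 35), (18, 13, c, 20, 6), (27, 36, w, 40, 15), (27, 36, w, 40, 22), (29, 32, c, 20, 15), (29, 32, c, 20, 29), (29, 32, c, 20, 35), (29, 32, c, 20, 6), (35, 21, c, 13, 15), (35, 21, c, 13, 29), (35, 21, c, 13, 35), (35, 21, c, 13, 6)}
π[B, E]: project onto (B, E) (11 duplicate(s) eliminated) → {(13, 35), (20, 18), (20, 29), (40, 27), (5, 16)}
Set difference of the two operands is {(13, 35), (20, 18), (20, 29), (5, 16)}.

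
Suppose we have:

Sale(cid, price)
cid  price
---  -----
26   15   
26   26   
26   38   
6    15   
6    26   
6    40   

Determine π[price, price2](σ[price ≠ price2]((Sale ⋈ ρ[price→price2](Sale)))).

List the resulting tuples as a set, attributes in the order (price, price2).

{(15, 26), (15, 38), (15, 40), (26, 15), (26, 38), (26, 40), (38, 15), (38, 26), (40, 15), (40, 26)}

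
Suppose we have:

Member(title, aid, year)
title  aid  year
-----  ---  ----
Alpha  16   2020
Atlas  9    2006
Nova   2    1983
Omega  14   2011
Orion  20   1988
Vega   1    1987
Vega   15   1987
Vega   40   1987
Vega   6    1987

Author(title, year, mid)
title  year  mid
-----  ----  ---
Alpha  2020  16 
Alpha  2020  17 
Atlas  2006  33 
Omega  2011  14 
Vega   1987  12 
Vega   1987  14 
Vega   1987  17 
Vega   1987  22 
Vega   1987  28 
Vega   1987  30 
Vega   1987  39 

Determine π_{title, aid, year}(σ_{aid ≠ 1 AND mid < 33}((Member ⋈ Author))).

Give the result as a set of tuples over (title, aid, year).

{(Alpha, 16, 2020), (Omega, 14, 2011), (Vega, 15, 1987), (Vega, 40, 1987), (Vega, 6, 1987)}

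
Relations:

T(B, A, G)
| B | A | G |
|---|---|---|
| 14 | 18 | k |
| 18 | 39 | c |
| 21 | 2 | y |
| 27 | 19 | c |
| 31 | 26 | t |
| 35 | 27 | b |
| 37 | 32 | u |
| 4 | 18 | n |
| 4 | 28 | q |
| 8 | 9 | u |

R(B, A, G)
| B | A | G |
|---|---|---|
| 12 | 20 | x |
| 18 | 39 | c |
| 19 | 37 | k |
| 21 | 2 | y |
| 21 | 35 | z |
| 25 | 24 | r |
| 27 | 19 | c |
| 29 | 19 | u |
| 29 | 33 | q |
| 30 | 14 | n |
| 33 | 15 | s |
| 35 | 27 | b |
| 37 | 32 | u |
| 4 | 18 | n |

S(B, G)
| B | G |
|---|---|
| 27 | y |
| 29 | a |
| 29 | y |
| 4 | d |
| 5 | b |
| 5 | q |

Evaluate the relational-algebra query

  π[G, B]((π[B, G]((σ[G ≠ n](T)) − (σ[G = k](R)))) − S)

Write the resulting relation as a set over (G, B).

{(b, 35), (c, 18), (c, 27), (k, 14), (q, 4), (t, 31), (u, 37), (u, 8), (y, 21)}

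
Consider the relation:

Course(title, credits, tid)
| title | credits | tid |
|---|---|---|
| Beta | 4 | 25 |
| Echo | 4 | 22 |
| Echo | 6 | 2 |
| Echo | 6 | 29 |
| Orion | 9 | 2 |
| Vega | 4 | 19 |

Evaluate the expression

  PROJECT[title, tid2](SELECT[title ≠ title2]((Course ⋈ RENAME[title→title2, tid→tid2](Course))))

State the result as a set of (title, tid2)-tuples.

{(Beta, 19), (Beta, 22), (Echo, 19), (Echo, 25), (Vega, 22), (Vega, 25)}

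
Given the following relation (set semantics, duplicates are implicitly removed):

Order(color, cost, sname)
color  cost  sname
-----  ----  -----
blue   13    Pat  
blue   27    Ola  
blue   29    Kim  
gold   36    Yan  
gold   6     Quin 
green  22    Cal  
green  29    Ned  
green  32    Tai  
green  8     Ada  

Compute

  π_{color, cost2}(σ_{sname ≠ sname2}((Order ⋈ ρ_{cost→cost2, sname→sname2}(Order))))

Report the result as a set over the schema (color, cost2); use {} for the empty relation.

ρ[cost→cost2, sname→sname2]: schema becomes (color, cost2, sname2); tuples unchanged.
Joining Order and ρ_{cost→cost2, sname→sname2}(Order) on color yields {(blue, 13, Pat, 13, Pat), (blue, 13, Pat, 27, Ola), (blue, 13, Pat, 29, Kim), (blue, 27, Ola, 13, Pat), (blue, 27, Ola, 27, Ola), (blue, 27, Ola, 29, Kim), (blue, 29, Kim, 13, Pat), (blue, 29, Kim, 27, Ola), (blue, 29, Kim, 29, Kim), (gold, 36, Yan, 36, Yan), (gold, 36, Yan, 6, Quin), (gold, 6, Quin, 36, Yan), (gold, 6, Quin, 6, Quin), (green, 22, Cal, 22, Cal), (green, 22, Cal, 29, Ned), (green, 22, Cal, 32, Tai), (green, 22, Cal, 8, Ada), (green, 29, Ned, 22, Cal), (green, 29, Ned, 29, Ned), (green, 29, Ned, 32, Tai), (green, 29, Ned, 8, Ada), (green, 32, Tai, 22, Cal), (green, 32, Tai, 29, Ned), (green, 32, Tai, 32, Tai), (green, 32, Tai, 8, Ada), (green, 8, Ada, 22, Cal), (green, 8, Ada, 29, Ned), (green, 8, Ada, 32, Tai), (green, 8, Ada, 8, Ada)}.
Apply σ_{sname ≠ sname2}; surviving tuples: {(blue, 13, Pat, 27, Ola), (blue, 13, Pat, 29, Kim), (blue, 27, Ola, 13, Pat), (blue, 27, Ola, 29, Kim), (blue, 29, Kim, 13, Pat), (blue, 29, Kim, 27, Ola), (gold, 36, Yan, 6, Quin), (gold, 6, Quin, 36, Yan), (green, 22, Cal, 29, Ned), (green, 22, Cal, 32, Tai), (green, 22, Cal, 8, Ada), (green, 29, Ned, 22, Cal), (green, 29, Ned, 32, Tai), (green, 29, Ned, 8, Ada), (green, 32, Tai, 22, Cal), (green, 32, Tai, 29, Ned), (green, 32, Tai, 8, Ada), (green, 8, Ada, 22, Cal), (green, 8, Ada, 29, Ned), (green, 8, Ada, 32, Tai)}
Projecting to color, cost2 (11 duplicate(s) eliminated): {(blue, 13), (blue, 27), (blue, 29), (gold, 36), (gold, 6), (green, 22), (green, 29), (green, 32), (green, 8)}

{(blue, 13), (blue, 27), (blue, 29), (gold, 36), (gold, 6), (green, 22), (green, 29), (green, 32), (green, 8)}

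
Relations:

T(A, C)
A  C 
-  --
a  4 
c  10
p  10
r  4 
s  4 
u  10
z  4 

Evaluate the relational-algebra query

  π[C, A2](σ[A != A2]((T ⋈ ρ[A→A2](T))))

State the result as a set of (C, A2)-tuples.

{(10, c), (10, p), (10, u), (4, a), (4, r), (4, s), (4, z)}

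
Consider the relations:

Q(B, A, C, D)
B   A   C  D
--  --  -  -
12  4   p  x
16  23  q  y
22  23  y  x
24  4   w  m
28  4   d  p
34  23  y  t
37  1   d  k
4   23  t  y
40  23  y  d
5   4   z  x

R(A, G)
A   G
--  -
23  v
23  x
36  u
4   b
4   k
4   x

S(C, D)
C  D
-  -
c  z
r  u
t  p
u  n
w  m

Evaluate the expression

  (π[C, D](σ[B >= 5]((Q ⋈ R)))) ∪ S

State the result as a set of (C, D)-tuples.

Q ⋈ R (natural join on A): {(12, 4, p, x, b), (12, 4, p, x, k), (12, 4, p, x, x), (16, 23, q, y, v), (16, 23, q, y, x), (22, 23, y, x, v), (22, 23, y, x, x), (24, 4, w, m, b), (24, 4, w, m, k), (24, 4, w, m, x), (28, 4, d, p, b), (28, 4, d, p, k), (28, 4, d, p, x), (34, 23, y, t, v), (34, 23, y, t, x), (4, 23, t, y, v), (4, 23, t, y, x), (40, 23, y, d, v), (40, 23, y, d, x), (5, 4, z, x, b), (5, 4, z, x, k), (5, 4, z, x, x)}
Selection B >= 5: {(12, 4, p, x, b), (12, 4, p, x, k), (12, 4, p, x, x), (16, 23, q, y, v), (16, 23, q, y, x), (22, 23, y, x, v), (22, 23, y, x, x), (24, 4, w, m, b), (24, 4, w, m, k), (24, 4, w, m, x), (28, 4, d, p, b), (28, 4, d, p, k), (28, 4, d, p, x), (34, 23, y, t, v), (34, 23, y, t, x), (40, 23, y, d, v), (40, 23, y, d, x), (5, 4, z, x, b), (5, 4, z, x, k), (5, 4, z, x, x)}
π_{C, D} gives {(d, p), (p, x), (q, y), (w, m), (y, d), (y, t), (y, x), (z, x)} (12 duplicate(s) eliminated).
Set union of the two operands is {(c, z), (d, p), (p, x), (q, y), (r, u), (t, p), (u, n), (w, m), (y, d), (y, t), (y, x), (z, x)}.

{(c, z), (d, p), (p, x), (q, y), (r, u), (t, p), (u, n), (w, m), (y, d), (y, t), (y, x), (z, x)}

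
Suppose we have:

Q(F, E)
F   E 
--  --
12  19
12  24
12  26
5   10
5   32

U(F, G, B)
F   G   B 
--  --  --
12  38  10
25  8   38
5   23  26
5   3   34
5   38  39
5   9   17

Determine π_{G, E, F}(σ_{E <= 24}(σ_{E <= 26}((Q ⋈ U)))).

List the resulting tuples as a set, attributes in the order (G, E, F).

{(23, 10, 5), (3, 10, 5), (38, 10, 5), (38, 19, 12), (38, 24, 12), (9, 10, 5)}

Q ⋈ U (natural join on F): {(12, 19, 38, 10), (12, 24, 38, 10), (12, 26, 38, 10), (5, 10, 23, 26), (5, 10, 3, 34), (5, 10, 38, 39), (5, 10, 9, 17), (5, 32, 23, 26), (5, 32, 3, 34), (5, 32, 38, 39), (5, 32, 9, 17)}
Apply σ_{E <= 26}; surviving tuples: {(12, 19, 38, 10), (12, 24, 38, 10), (12, 26, 38, 10), (5, 10, 23, 26), (5, 10, 3, 34), (5, 10, 38, 39), (5, 10, 9, 17)}
Apply σ_{E <= 24}; surviving tuples: {(12, 19, 38, 10), (12, 24, 38, 10), (5, 10, 23, 26), (5, 10, 3, 34), (5, 10, 38, 39), (5, 10, 9, 17)}
Projecting to G, E, F: {(23, 10, 5), (3, 10, 5), (38, 10, 5), (38, 19, 12), (38, 24, 12), (9, 10, 5)}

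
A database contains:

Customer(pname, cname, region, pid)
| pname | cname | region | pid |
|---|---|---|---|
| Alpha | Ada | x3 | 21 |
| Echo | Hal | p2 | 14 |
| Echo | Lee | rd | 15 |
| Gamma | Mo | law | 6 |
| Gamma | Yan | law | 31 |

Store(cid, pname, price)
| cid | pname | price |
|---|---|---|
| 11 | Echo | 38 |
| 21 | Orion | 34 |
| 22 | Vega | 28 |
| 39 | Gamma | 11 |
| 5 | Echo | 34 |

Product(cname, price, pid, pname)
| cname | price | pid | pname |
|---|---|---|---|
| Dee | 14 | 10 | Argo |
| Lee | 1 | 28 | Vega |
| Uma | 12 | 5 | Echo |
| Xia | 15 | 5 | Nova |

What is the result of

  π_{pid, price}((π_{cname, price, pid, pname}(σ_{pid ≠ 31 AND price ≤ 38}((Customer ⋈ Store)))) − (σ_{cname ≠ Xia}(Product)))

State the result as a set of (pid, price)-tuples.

{(14, 34), (14, 38), (15, 34), (15, 38), (6, 11)}

Joining Customer and Store on pname yields {(Echo, Hal, p2, 14, 11, 38), (Echo, Hal, p2, 14, 5, 34), (Echo, Lee, rd, 15, 11, 38), (Echo, Lee, rd, 15, 5, 34), (Gamma, Mo, law, 6, 39, 11), (Gamma, Yan, law, 31, 39, 11)}.
Apply σ_{pid ≠ 31 AND price ≤ 38}; surviving tuples: {(Echo, Hal, p2, 14, 11, 38), (Echo, Hal, p2, 14, 5, 34), (Echo, Lee, rd, 15, 11, 38), (Echo, Lee, rd, 15, 5, 34), (Gamma, Mo, law, 6, 39, 11)}
π[cname, price, pid, pname]: project onto (cname, price, pid, pname) → {(Hal, 34, 14, Echo), (Hal, 38, 14, Echo), (Lee, 34, 15, Echo), (Lee, 38, 15, Echo), (Mo, 11, 6, Gamma)}
Apply σ_{cname ≠ Xia}; surviving tuples: {(Dee, 14, 10, Argo), (Lee, 1, 28, Vega), (Uma, 12, 5, Echo)}
Taking the difference: {(Hal, 34, 14, Echo), (Hal, 38, 14, Echo), (Lee, 34, 15, Echo), (Lee, 38, 15, Echo), (Mo, 11, 6, Gamma)}
π[pid, price]: project onto (pid, price) → {(14, 34), (14, 38), (15, 34), (15, 38), (6, 11)}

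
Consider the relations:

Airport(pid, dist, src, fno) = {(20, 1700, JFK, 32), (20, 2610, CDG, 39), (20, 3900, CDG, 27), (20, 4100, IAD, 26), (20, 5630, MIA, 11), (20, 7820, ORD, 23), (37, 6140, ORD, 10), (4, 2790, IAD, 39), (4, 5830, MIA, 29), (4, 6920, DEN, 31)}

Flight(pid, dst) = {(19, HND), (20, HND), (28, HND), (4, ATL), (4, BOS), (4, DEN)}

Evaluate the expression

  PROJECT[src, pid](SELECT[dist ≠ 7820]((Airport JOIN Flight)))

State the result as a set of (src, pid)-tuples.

Airport ⋈ Flight (natural join on pid): {(20, 1700, JFK, 32, HND), (20, 2610, CDG, 39, HND), (20, 3900, CDG, 27, HND), (20, 4100, IAD, 26, HND), (20, 5630, MIA, 11, HND), (20, 7820, ORD, 23, HND), (4, 2790, IAD, 39, ATL), (4, 2790, IAD, 39, BOS), (4, 2790, IAD, 39, DEN), (4, 5830, MIA, 29, ATL), (4, 5830, MIA, 29, BOS), (4, 5830, MIA, 29, DEN), (4, 6920, DEN, 31, ATL), (4, 6920, DEN, 31, BOS), (4, 6920, DEN, 31, DEN)}
Selection dist ≠ 7820: {(20, 1700, JFK, 32, HND), (20, 2610, CDG, 39, HND), (20, 3900, CDG, 27, HND), (20, 4100, IAD, 26, HND), (20, 5630, MIA, 11, HND), (4, 2790, IAD, 39, ATL), (4, 2790, IAD, 39, BOS), (4, 2790, IAD, 39, DEN), (4, 5830, MIA, 29, ATL), (4, 5830, MIA, 29, BOS), (4, 5830, MIA, 29, DEN), (4, 6920, DEN, 31, ATL), (4, 6920, DEN, 31, BOS), (4, 6920, DEN, 31, DEN)}
Keep only column(s) src, pid (7 duplicate(s) eliminated): {(CDG, 20), (DEN, 4), (IAD, 20), (IAD, 4), (JFK, 20), (MIA, 20), (MIA, 4)}

{(CDG, 20), (DEN, 4), (IAD, 20), (IAD, 4), (JFK, 20), (MIA, 20), (MIA, 4)}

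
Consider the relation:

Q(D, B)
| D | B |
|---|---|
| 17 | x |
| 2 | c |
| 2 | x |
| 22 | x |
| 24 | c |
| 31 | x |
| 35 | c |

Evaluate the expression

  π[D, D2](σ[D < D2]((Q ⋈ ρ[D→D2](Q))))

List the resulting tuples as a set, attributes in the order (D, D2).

{(17, 22), (17, 31), (2, 17), (2, 22), (2, 24), (2, 31), (2, 35), (22, 31), (24, 35)}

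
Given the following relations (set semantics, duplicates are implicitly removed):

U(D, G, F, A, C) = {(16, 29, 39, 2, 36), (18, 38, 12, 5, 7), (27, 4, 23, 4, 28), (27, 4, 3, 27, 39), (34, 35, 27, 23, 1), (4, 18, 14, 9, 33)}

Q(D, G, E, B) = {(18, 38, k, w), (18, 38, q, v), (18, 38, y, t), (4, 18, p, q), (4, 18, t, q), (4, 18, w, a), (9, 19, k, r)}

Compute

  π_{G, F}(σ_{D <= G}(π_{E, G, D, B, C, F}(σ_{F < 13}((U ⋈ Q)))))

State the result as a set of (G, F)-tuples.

{(38, 12)}

Natural join on D, G: {(18, 38, 12, 5, 7, k, w), (18, 38, 12, 5, 7, q, v), (18, 38, 12, 5, 7, y, t), (4, 18, 14, 9, 33, p, q), (4, 18, 14, 9, 33, t, q), (4, 18, 14, 9, 33, w, a)}
Filtering on F < 13 leaves {(18, 38, 12, 5, 7, k, w), (18, 38, 12, 5, 7, q, v), (18, 38, 12, 5, 7, y, t)}.
Keep only column(s) E, G, D, B, C, F: {(k, 38, 18, w, 7, 12), (q, 38, 18, v, 7, 12), (y, 38, 18, t, 7, 12)}
Filtering on D <= G leaves {(k, 38, 18, w, 7, 12), (q, 38, 18, v, 7, 12), (y, 38, 18, t, 7, 12)}.
Keep only column(s) G, F (2 duplicate(s) eliminated): {(38, 12)}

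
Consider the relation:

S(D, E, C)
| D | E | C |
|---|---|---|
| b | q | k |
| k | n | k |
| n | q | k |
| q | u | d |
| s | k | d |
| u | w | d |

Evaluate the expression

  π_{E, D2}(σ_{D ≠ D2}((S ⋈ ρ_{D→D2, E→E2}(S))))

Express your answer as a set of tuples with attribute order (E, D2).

ρ[D→D2, E→E2]: schema becomes (D2, E2, C); tuples unchanged.
S ⋈ ρ_{D→D2, E→E2}(S) (natural join on C): {(b, q, k, b, q), (b, q, k, k, n), (b, q, k, n, q), (k, n, k, b, q), (k, n, k, k, n), (k, n, k, n, q), (n, q, k, b, q), (n, q, k, k, n), (n, q, k, n, q), (q, u, d, q, u), (q, u, d, s, k), (q, u, d, u, w), (s, k, d, q, u), (s, k, d, s, k), (s, k, d, u, w), (u, w, d, q, u), (u, w, d, s, k), (u, w, d, u, w)}
σ[D ≠ D2]: keep tuples satisfying D ≠ D2 → {(b, q, k, k, n), (b, q, k, n, q), (k, n, k, b, q), (k, n, k, n, q), (n, q, k, b, q), (n, q, k, k, n), (q, u, d, s, k), (q, u, d, u, w), (s, k, d, q, u), (s, k, d, u, w), (u, w, d, q, u), (u, w, d, s, k)}
π[E, D2]: project onto (E, D2) (1 duplicate(s) eliminated) → {(k, q), (k, u), (n, b), (n, n), (q, b), (q, k), (q, n), (u, s), (u, u), (w, q), (w, s)}

{(k, q), (k, u), (n, b), (n, n), (q, b), (q, k), (q, n), (u, s), (u, u), (w, q), (w, s)}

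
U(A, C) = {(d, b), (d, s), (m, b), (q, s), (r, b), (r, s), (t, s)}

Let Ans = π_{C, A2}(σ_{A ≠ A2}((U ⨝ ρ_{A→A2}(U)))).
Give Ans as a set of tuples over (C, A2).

ρ[A→A2]: schema becomes (A2, C); tuples unchanged.
Joining U and ρ_{A→A2}(U) on C yields {(d, b, d), (d, b, m), (d, b, r), (d, s, d), (d, s, q), (d, s, r), (d, s, t), (m, b, d), (m, b, m), (m, b, r), (q, s, d), (q, s, q), (q, s, r), (q, s, t), (r, b, d), (r, b, m), (r, b, r), (r, s, d), (r, s, q), (r, s, r), (r, s, t), (t, s, d), (t, s, q), (t, s, r), (t, s, t)}.
σ[A ≠ A2]: keep tuples satisfying A ≠ A2 → {(d, b, m), (d, b, r), (d, s, q), (d, s, r), (d, s, t), (m, b, d), (m, b, r), (q, s, d), (q, s, r), (q, s, t), (r, b, d), (r, b, m), (r, s, d), (r, s, q), (r, s, t), (t, s, d), (t, s, q), (t, s, r)}
Projecting to C, A2 (11 duplicate(s) eliminated): {(b, d), (b, m), (b, r), (s, d), (s, q), (s, r), (s, t)}

{(b, d), (b, m), (b, r), (s, d), (s, q), (s, r), (s, t)}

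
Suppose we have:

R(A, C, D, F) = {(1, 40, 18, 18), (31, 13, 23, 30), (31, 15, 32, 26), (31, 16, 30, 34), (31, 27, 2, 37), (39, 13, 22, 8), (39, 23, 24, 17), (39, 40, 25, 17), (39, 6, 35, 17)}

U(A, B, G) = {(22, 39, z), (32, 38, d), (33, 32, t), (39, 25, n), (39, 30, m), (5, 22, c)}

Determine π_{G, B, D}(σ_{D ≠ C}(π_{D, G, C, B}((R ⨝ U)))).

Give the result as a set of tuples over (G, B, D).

{(m, 30, 22), (m, 30, 24), (m, 30, 25), (m, 30, 35), (n, 25, 22), (n, 25, 24), (n, 25, 25), (n, 25, 35)}

R ⋈ U (natural join on A): {(39, 13, 22, 8, 25, n), (39, 13, 22, 8, 30, m), (39, 23, 24, 17, 25, n), (39, 23, 24, 17, 30, m), (39, 40, 25, 17, 25, n), (39, 40, 25, 17, 30, m), (39, 6, 35, 17, 25, n), (39, 6, 35, 17, 30, m)}
Projecting to D, G, C, B: {(22, m, 13, 30), (22, n, 13, 25), (24, m, 23, 30), (24, n, 23, 25), (25, m, 40, 30), (25, n, 40, 25), (35, m, 6, 30), (35, n, 6, 25)}
Apply σ_{D ≠ C}; surviving tuples: {(22, m, 13, 30), (22, n, 13, 25), (24, m, 23, 30), (24, n, 23, 25), (25, m, 40, 30), (25, n, 40, 25), (35, m, 6, 30), (35, n, 6, 25)}
Projecting to G, B, D: {(m, 30, 22), (m, 30, 24), (m, 30, 25), (m, 30, 35), (n, 25, 22), (n, 25, 24), (n, 25, 25), (n, 25, 35)}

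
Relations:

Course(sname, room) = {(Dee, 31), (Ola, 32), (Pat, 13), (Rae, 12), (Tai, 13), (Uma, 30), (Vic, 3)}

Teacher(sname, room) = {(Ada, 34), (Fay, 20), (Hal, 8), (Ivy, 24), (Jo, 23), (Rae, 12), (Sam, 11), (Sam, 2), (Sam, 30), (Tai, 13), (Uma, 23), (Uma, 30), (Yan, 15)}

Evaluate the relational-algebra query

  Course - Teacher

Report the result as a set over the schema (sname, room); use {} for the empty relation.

{(Dee, 31), (Ola, 32), (Pat, 13), (Vic, 3)}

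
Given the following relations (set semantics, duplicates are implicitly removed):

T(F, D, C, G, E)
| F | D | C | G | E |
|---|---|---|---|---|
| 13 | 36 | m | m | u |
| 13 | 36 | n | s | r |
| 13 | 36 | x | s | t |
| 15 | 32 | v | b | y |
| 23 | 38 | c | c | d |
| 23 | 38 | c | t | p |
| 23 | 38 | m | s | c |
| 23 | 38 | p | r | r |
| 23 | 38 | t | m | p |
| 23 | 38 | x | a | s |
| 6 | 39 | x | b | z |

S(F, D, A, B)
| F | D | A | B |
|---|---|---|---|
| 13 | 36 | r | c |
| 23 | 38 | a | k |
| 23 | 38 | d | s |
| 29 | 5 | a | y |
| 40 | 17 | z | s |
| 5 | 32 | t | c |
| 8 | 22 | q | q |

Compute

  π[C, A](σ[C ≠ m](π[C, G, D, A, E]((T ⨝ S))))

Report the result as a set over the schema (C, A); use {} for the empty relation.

{(c, a), (c, d), (n, r), (p, a), (p, d), (t, a), (t, d), (x, a), (x, d), (x, r)}

Natural join on F, D: {(13, 36, m, m, u, r, c), (13, 36, n, s, r, r, c), (13, 36, x, s, t, r, c), (23, 38, c, c, d, a, k), (23, 38, c, c, d, d, s), (23, 38, c, t, p, a, k), (23, 38, c, t, p, d, s), (23, 38, m, s, c, a, k), (23, 38, m, s, c, d, s), (23, 38, p, r, r, a, k), (23, 38, p, r, r, d, s), (23, 38, t, m, p, a, k), (23, 38, t, m, p, d, s), (23, 38, x, a, s, a, k), (23, 38, x, a, s, d, s)}
π[C, G, D, A, E]: project onto (C, G, D, A, E) → {(c, c, 38, a, d), (c, c, 38, d, d), (c, t, 38, a, p), (c, t, 38, d, p), (m, m, 36, r, u), (m, s, 38, a, c), (m, s, 38, d, c), (n, s, 36, r, r), (p, r, 38, a, r), (p, r, 38, d, r), (t, m, 38, a, p), (t, m, 38, d, p), (x, a, 38, a, s), (x, a, 38, d, s), (x, s, 36, r, t)}
Selection C ≠ m: {(c, c, 38, a, d), (c, c, 38, d, d), (c, t, 38, a, p), (c, t, 38, d, p), (n, s, 36, r, r), (p, r, 38, a, r), (p, r, 38, d, r), (t, m, 38, a, p), (t, m, 38, d, p), (x, a, 38, a, s), (x, a, 38, d, s), (x, s, 36, r, t)}
π[C, A]: project onto (C, A) (2 duplicate(s) eliminated) → {(c, a), (c, d), (n, r), (p, a), (p, d), (t, a), (t, d), (x, a), (x, d), (x, r)}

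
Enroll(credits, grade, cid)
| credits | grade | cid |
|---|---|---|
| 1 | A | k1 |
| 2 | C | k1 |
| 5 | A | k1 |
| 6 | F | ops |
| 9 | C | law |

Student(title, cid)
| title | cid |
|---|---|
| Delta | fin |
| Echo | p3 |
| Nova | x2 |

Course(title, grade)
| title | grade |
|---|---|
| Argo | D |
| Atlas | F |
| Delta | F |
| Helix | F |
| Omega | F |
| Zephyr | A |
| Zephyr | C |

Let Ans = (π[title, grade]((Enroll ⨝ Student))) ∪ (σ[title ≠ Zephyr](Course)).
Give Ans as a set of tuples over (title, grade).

Joining Enroll and Student on cid yields {}.
Keep only column(s) title, grade: {}
σ[title ≠ Zephyr]: keep tuples satisfying title ≠ Zephyr → {(Argo, D), (Atlas, F), (Delta, F), (Helix, F), (Omega, F)}
Taking the union: {(Argo, D), (Atlas, F), (Delta, F), (Helix, F), (Omega, F)}

{(Argo, D), (Atlas, F), (Delta, F), (Helix, F), (Omega, F)}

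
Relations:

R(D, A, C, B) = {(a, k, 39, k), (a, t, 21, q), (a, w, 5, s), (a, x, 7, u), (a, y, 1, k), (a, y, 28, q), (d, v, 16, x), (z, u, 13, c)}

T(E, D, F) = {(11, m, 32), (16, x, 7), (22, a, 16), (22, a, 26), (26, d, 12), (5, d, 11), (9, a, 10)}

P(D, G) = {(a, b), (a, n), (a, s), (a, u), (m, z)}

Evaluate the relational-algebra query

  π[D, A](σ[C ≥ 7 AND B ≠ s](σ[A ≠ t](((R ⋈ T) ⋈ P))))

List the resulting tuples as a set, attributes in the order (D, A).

{(a, k), (a, x), (a, y)}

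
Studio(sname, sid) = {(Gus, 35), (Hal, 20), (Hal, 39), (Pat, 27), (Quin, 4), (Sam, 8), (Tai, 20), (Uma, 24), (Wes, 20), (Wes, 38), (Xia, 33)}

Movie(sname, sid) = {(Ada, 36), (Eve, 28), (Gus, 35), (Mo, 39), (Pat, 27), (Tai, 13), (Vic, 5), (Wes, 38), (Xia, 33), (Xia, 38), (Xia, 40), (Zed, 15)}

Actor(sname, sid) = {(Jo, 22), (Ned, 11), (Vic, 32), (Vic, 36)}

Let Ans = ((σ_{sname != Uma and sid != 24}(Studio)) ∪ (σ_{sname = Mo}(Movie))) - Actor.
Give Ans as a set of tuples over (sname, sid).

{(Gus, 35), (Hal, 20), (Hal, 39), (Mo, 39), (Pat, 27), (Quin, 4), (Sam, 8), (Tai, 20), (Wes, 20), (Wes, 38), (Xia, 33)}

Filtering on sname != Uma and sid != 24 leaves {(Gus, 35), (Hal, 20), (Hal, 39), (Pat, 27), (Quin, 4), (Sam, 8), (Tai, 20), (Wes, 20), (Wes, 38), (Xia, 33)}.
Filtering on sname = Mo leaves {(Mo, 39)}.
Taking the union: {(Gus, 35), (Hal, 20), (Hal, 39), (Mo, 39), (Pat, 27), (Quin, 4), (Sam, 8), (Tai, 20), (Wes, 20), (Wes, 38), (Xia, 33)}
Taking the difference: {(Gus, 35), (Hal, 20), (Hal, 39), (Mo, 39), (Pat, 27), (Quin, 4), (Sam, 8), (Tai, 20), (Wes, 20), (Wes, 38), (Xia, 33)}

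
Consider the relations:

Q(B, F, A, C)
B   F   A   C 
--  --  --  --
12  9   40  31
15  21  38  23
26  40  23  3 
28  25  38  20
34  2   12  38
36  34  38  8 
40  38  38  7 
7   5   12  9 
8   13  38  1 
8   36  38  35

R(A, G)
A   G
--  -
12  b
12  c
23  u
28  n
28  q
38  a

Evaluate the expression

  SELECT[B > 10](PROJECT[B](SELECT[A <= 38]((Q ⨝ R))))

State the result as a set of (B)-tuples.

Natural join on A: {(15, 21, 38, 23, a), (26, 40, 23, 3, u), (28, 25, 38, 20, a), (34, 2, 12, 38, b), (34, 2, 12, 38, c), (36, 34, 38, 8, a), (40, 38, 38, 7, a), (7, 5, 12, 9, b), (7, 5, 12, 9, c), (8, 13, 38, 1, a), (8, 36, 38, 35, a)}
Selection A <= 38: {(15, 21, 38, 23, a), (26, 40, 23, 3, u), (28, 25, 38, 20, a), (34, 2, 12, 38, b), (34, 2, 12, 38, c), (36, 34, 38, 8, a), (40, 38, 38, 7, a), (7, 5, 12, 9, b), (7, 5, 12, 9, c), (8, 13, 38, 1, a), (8, 36, 38, 35, a)}
π_{B} gives {15, 26, 28, 34, 36, 40, 7, 8} (3 duplicate(s) eliminated).
Selection B > 10: {15, 26, 28, 34, 36, 40}

{15, 26, 28, 34, 36, 40}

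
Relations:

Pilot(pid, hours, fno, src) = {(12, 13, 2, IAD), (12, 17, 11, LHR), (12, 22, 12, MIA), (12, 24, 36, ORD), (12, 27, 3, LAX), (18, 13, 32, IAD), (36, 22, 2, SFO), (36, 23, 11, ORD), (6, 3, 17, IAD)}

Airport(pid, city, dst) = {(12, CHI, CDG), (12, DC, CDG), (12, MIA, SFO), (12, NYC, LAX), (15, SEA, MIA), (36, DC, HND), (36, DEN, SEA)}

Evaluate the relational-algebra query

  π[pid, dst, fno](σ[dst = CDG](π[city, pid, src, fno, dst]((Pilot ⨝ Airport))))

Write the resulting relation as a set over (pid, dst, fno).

{(12, CDG, 11), (12, CDG, 12), (12, CDG, 2), (12, CDG, 3), (12, CDG, 36)}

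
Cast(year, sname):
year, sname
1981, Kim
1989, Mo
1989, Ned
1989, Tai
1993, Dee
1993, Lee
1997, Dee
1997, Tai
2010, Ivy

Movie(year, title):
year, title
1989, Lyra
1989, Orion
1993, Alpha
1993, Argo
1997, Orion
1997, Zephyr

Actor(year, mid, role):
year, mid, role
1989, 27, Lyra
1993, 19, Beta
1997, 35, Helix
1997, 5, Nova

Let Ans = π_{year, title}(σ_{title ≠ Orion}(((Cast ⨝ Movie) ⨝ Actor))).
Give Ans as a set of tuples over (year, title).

Joining Cast and Movie on year yields {(1989, Mo, Lyra), (1989, Mo, Orion), (1989, Ned, Lyra), (1989, Ned, Orion), (1989, Tai, Lyra), (1989, Tai, Orion), (1993, Dee, Alpha), (1993, Dee, Argo), (1993, Lee, Alpha), (1993, Lee, Argo), (1997, Dee, Orion), (1997, Dee, Zephyr), (1997, Tai, Orion), (1997, Tai, Zephyr)}.
Joining (Cast ⨝ Movie) and Actor on year yields {(1989, Mo, Lyra, 27, Lyra), (1989, Mo, Orion, 27, Lyra), (1989, Ned, Lyra, 27, Lyra), (1989, Ned, Orion, 27, Lyra), (1989, Tai, Lyra, 27, Lyra), (1989, Tai, Orion, 27, Lyra), (1993, Dee, Alpha, 19, Beta), (1993, Dee, Argo, 19, Beta), (1993, Lee, Alpha, 19, Beta), (1993, Lee, Argo, 19, Beta), (1997, Dee, Orion, 35, Helix), (1997, Dee, Orion, 5, Nova), (1997, Dee, Zephyr, 35, Helix), (1997, Dee, Zephyr, 5, Nova), (1997, Tai, Orion, 35, Helix), (1997, Tai, Orion, 5, Nova), (1997, Tai, Zephyr, 35, Helix), (1997, Tai, Zephyr, 5, Nova)}.
Filtering on title ≠ Orion leaves {(1989, Mo, Lyra, 27, Lyra), (1989, Ned, Lyra, 27, Lyra), (1989, Tai, Lyra, 27, Lyra), (1993, Dee, Alpha, 19, Beta), (1993, Dee, Argo, 19, Beta), (1993, Lee, Alpha, 19, Beta), (1993, Lee, Argo, 19, Beta), (1997, Dee, Zephyr, 35, Helix), (1997, Dee, Zephyr, 5, Nova), (1997, Tai, Zephyr, 35, Helix), (1997, Tai, Zephyr, 5, Nova)}.
π[year, title]: project onto (year, title) (7 duplicate(s) eliminated) → {(1989, Lyra), (1993, Alpha), (1993, Argo), (1997, Zephyr)}

{(1989, Lyra), (1993, Alpha), (1993, Argo), (1997, Zephyr)}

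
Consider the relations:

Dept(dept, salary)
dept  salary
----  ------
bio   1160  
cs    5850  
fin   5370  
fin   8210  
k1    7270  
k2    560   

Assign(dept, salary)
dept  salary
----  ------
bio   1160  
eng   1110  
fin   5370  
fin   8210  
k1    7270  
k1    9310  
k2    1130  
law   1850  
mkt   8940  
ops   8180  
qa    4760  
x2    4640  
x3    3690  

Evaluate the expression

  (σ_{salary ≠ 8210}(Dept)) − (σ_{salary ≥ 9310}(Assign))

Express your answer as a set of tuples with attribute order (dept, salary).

Filtering on salary ≠ 8210 leaves {(bio, 1160), (cs, 5850), (fin, 5370), (k1, 7270), (k2, 560)}.
Filtering on salary ≥ 9310 leaves {(k1, 9310)}.
Difference: {(bio, 1160), (cs, 5850), (fin, 5370), (k1, 7270), (k2, 560)} with {(k1, 9310)} → {(bio, 1160), (cs, 5850), (fin, 5370), (k1, 7270), (k2, 560)}

{(bio, 1160), (cs, 5850), (fin, 5370), (k1, 7270), (k2, 560)}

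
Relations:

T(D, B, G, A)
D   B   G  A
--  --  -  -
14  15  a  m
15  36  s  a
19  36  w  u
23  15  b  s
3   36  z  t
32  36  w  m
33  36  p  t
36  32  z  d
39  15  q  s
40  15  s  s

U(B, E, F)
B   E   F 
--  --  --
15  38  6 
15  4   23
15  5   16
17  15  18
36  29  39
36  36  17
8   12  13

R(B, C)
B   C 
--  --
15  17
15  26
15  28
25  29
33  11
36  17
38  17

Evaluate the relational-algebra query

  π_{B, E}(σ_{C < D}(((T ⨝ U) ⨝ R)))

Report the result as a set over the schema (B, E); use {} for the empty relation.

Joining T and U on B yields {(14, 15, a, m, 38, 6), (14, 15, a, m, 4, 23), (14, 15, a, m, 5, 16), (15, 36, s, a, 29, 39), (15, 36, s, a, 36, 17), (19, 36, w, u, 29, 39), (19, 36, w, u, 36, 17), (23, 15, b, s, 38, 6), (23, 15, b, s, 4, 23), (23, 15, b, s, 5, 16), (3, 36, z, t, 29, 39), (3, 36, z, t, 36, 17), (32, 36, w, m, 29, 39), (32, 36, w, m, 36, 17), (33, 36, p, t, 29, 39), (33, 36, p, t, 36, 17), (39, 15, q, s, 38, 6), (39, 15, q, s, 4, 23), (39, 15, q, s, 5, 16), (40, 15, s, s, 38, 6), (40, 15, s, s, 4, 23), (40, 15, s, s, 5, 16)}.
Joining (T ⨝ U) and R on B yields {(14, 15, a, m, 38, 6, 17), (14, 15, a, m, 38, 6, 26), (14, 15, a, m, 38, 6, 28), (14, 15, a, m, 4, 23, 17), (14, 15, a, m, 4, 23, 26), (14, 15, a, m, 4, 23, 28), (14, 15, a, m, 5, 16, 17), (14, 15, a, m, 5, 16, 26), (14, 15, a, m, 5, 16, 28), (15, 36, s, a, 29, 39, 17), (15, 36, s, a, 36, 17, 17), (19, 36, w, u, 29, 39, 17), (19, 36, w, u, 36, 17, 17), (23, 15, b, s, 38, 6, 17), (23, 15, b, s, 38, 6, 26), (23, 15, b, s, 38, 6, 28), (23, 15, b, s, 4, 23, 17), (23, 15, b, s, 4, 23, 26), (23, 15, b, s, 4, 23, 28), (23, 15, b, s, 5, 16, 17), (23, 15, b, s, 5, 16, 26), (23, 15, b, s, 5, 16, 28), (3, 36, z, t, 29, 39, 17), (3, 36, z, t, 36, 17, 17), (32, 36, w, m, 29, 39, 17), (32, 36, w, m, 36, 17, 17), (33, 36, p, t, 29, 39, 17), (33, 36, p, t, 36, 17, 17), (39, 15, q, s, 38, 6, 17), (39, 15, q, s, 38, 6, 26), (39, 15, q, s, 38, 6, 28), (39, 15, q, s, 4, 23, 17), (39, 15, q, s, 4, 23, 26), (39, 15, q, s, 4, 23, 28), (39, 15, q, s, 5, 16, 17), (39, 15, q, s, 5, 16, 26), (39, 15, q, s, 5, 16, 28), (40, 15, s, s, 38, 6, 17), (40, 15, s, s, 38, 6, 26), (40, 15, s, s, 38, 6, 28), (40, 15, s, s, 4, 23, 17), (40, 15, s, s, 4, 23, 26), (40, 15, s, s, 4, 23, 28), (40, 15, s, s, 5, 16, 17), (40, 15, s, s, 5, 16, 26), (40, 15, s, s, 5, 16, 28)}.
Apply σ_{C < D}; surviving tuples: {(19, 36, w, u, 29, 39, 17), (19, 36, w, u, 36, 17, 17), (23, 15, b, s, 38, 6, 17), (23, 15, b, s, 4, 23, 17), (23, 15, b, s, 5, 16, 17), (32, 36, w, m, 29, 39, 17), (32, 36, w, m, 36, 17, 17), (33, 36, p, t, 29, 39, 17), (33, 36, p, t, 36, 17, 17), (39, 15, q, s, 38, 6, 17), (39, 15, q, s, 38, 6, 26), (39, 15, q, s, 38, 6, 28), (39, 15, q, s, 4, 23, 17), (39, 15, q, s, 4, 23, 26), (39, 15, q, s, 4, 23, 28), (39, 15, q, s, 5, 16, 17), (39, 15, q, s, 5, 16, 26), (39, 15, q, s, 5, 16, 28), (40, 15, s, s, 38, 6, 17), (40, 15, s, s, 38, 6, 26), (40, 15, s, s, 38, 6, 28), (40, 15, s, s, 4, 23, 17), (40, 15, s, s, 4, 23, 26), (40, 15, s, s, 4, 23, 28), (40, 15, s, s, 5, 16, 17), (40, 15, s, s, 5, 16, 26), (40, 15, s, s, 5, 16, 28)}
π_{B, E} gives {(15, 38), (15, 4), (15, 5), (36, 29), (36, 36)} (22 duplicate(s) eliminated).

{(15, 38), (15, 4), (15, 5), (36, 29), (36, 36)}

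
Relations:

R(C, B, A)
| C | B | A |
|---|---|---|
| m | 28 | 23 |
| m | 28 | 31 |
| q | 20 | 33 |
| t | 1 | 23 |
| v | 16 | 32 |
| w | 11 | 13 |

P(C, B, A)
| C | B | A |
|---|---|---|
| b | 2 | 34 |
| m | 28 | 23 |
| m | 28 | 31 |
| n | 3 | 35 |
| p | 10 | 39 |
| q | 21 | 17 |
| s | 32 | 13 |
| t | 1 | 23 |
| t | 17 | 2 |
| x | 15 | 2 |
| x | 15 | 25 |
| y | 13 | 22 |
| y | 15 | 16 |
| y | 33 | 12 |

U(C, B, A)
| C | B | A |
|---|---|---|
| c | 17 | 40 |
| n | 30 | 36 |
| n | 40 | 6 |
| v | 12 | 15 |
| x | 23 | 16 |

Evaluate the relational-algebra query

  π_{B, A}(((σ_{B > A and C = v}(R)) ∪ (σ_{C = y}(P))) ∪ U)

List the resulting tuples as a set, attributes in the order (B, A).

{(12, 15), (13, 22), (15, 16), (17, 40), (23, 16), (30, 36), (33, 12), (40, 6)}

Apply σ_{B > A and C = v}; surviving tuples: {}
Apply σ_{C = y}; surviving tuples: {(y, 13, 22), (y, 15, 16), (y, 33, 12)}
Taking the union: {(y, 13, 22), (y, 15, 16), (y, 33, 12)}
Taking the union: {(c, 17, 40), (n, 30, 36), (n, 40, 6), (v, 12, 15), (x, 23, 16), (y, 13, 22), (y, 15, 16), (y, 33, 12)}
Keep only column(s) B, A: {(12, 15), (13, 22), (15, 16), (17, 40), (23, 16), (30, 36), (33, 12), (40, 6)}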